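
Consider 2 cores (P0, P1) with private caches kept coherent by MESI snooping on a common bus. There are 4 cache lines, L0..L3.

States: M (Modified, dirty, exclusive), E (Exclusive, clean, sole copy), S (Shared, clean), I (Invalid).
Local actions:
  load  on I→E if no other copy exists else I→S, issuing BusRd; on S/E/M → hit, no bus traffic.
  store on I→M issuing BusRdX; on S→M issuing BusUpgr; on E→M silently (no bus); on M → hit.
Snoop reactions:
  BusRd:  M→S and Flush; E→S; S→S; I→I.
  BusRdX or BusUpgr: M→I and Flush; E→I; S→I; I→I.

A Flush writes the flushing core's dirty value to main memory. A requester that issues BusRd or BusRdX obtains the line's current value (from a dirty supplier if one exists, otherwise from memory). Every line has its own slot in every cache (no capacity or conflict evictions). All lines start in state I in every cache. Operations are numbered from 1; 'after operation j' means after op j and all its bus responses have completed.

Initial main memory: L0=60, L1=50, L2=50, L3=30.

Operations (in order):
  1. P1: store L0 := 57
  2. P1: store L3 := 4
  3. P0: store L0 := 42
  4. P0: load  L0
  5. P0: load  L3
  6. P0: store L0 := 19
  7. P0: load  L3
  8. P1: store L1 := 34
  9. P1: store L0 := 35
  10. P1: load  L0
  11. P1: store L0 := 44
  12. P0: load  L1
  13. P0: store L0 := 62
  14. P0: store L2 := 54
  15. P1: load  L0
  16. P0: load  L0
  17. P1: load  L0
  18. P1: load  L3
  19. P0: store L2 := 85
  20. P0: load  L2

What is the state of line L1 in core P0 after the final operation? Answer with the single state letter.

state = S

  op1 P1: store L0 := 57 → I/M on L0; bus BusRdX; mem=60
  op2 P1: store L3 := 4 → I/M on L3; bus BusRdX; mem=30
  op3 P0: store L0 := 42 → M/I on L0; bus BusRdX Flush; mem=57
  op4 P0: load  L0 → M/I on L0; bus (none); mem=57
  op5 P0: load  L3 → S/S on L3; bus BusRd Flush; mem=4
  op6 P0: store L0 := 19 → M/I on L0; bus (none); mem=57
  op7 P0: load  L3 → S/S on L3; bus (none); mem=4
  op8 P1: store L1 := 34 → I/M on L1; bus BusRdX; mem=50
  op9 P1: store L0 := 35 → I/M on L0; bus BusRdX Flush; mem=19
  op10 P1: load  L0 → I/M on L0; bus (none); mem=19
  op11 P1: store L0 := 44 → I/M on L0; bus (none); mem=19
  op12 P0: load  L1 → S/S on L1; bus BusRd Flush; mem=34
  op13 P0: store L0 := 62 → M/I on L0; bus BusRdX Flush; mem=44
  op14 P0: store L2 := 54 → M/I on L2; bus BusRdX; mem=50
  op15 P1: load  L0 → S/S on L0; bus BusRd Flush; mem=62
  op16 P0: load  L0 → S/S on L0; bus (none); mem=62
  op17 P1: load  L0 → S/S on L0; bus (none); mem=62
  op18 P1: load  L3 → S/S on L3; bus (none); mem=4
  op19 P0: store L2 := 85 → M/I on L2; bus (none); mem=50
  op20 P0: load  L2 → M/I on L2; bus (none); mem=50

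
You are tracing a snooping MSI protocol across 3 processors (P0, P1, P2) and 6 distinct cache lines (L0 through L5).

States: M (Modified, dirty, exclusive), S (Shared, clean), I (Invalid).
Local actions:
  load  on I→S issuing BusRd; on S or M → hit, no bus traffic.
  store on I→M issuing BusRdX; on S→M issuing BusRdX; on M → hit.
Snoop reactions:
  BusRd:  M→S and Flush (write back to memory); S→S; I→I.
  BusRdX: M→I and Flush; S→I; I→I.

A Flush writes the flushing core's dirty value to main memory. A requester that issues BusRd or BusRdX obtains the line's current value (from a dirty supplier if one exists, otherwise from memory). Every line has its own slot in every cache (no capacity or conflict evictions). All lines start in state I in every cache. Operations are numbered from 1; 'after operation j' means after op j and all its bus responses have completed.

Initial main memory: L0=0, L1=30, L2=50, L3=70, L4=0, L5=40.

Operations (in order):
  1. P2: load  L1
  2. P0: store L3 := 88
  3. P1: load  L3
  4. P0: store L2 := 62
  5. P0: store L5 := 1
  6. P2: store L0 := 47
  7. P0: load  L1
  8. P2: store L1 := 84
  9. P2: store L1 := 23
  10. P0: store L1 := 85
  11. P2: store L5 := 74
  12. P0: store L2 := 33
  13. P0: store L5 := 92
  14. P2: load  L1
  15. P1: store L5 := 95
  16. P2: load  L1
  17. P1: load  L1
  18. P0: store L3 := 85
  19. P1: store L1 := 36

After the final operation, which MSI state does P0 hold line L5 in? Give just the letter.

state = I

step 1: P2: load  L1  ⟶  IIS  (L1)  txn=BusRd  M[L1]=30
step 2: P0: store L3 := 88  ⟶  MII  (L3)  txn=BusRdX  M[L3]=70
step 3: P1: load  L3  ⟶  SSI  (L3)  txn=BusRd+Flush  M[L3]=88
step 4: P0: store L2 := 62  ⟶  MII  (L2)  txn=BusRdX  M[L2]=50
step 5: P0: store L5 := 1  ⟶  MII  (L5)  txn=BusRdX  M[L5]=40
step 6: P2: store L0 := 47  ⟶  IIM  (L0)  txn=BusRdX  M[L0]=0
step 7: P0: load  L1  ⟶  SIS  (L1)  txn=BusRd  M[L1]=30
step 8: P2: store L1 := 84  ⟶  IIM  (L1)  txn=BusRdX  M[L1]=30
step 9: P2: store L1 := 23  ⟶  IIM  (L1)  txn=∅  M[L1]=30
step 10: P0: store L1 := 85  ⟶  MII  (L1)  txn=BusRdX+Flush  M[L1]=23
step 11: P2: store L5 := 74  ⟶  IIM  (L5)  txn=BusRdX+Flush  M[L5]=1
step 12: P0: store L2 := 33  ⟶  MII  (L2)  txn=∅  M[L2]=50
step 13: P0: store L5 := 92  ⟶  MII  (L5)  txn=BusRdX+Flush  M[L5]=74
step 14: P2: load  L1  ⟶  SIS  (L1)  txn=BusRd+Flush  M[L1]=85
step 15: P1: store L5 := 95  ⟶  IMI  (L5)  txn=BusRdX+Flush  M[L5]=92
step 16: P2: load  L1  ⟶  SIS  (L1)  txn=∅  M[L1]=85
step 17: P1: load  L1  ⟶  SSS  (L1)  txn=BusRd  M[L1]=85
step 18: P0: store L3 := 85  ⟶  MII  (L3)  txn=BusRdX  M[L3]=88
step 19: P1: store L1 := 36  ⟶  IMI  (L1)  txn=BusRdX  M[L1]=85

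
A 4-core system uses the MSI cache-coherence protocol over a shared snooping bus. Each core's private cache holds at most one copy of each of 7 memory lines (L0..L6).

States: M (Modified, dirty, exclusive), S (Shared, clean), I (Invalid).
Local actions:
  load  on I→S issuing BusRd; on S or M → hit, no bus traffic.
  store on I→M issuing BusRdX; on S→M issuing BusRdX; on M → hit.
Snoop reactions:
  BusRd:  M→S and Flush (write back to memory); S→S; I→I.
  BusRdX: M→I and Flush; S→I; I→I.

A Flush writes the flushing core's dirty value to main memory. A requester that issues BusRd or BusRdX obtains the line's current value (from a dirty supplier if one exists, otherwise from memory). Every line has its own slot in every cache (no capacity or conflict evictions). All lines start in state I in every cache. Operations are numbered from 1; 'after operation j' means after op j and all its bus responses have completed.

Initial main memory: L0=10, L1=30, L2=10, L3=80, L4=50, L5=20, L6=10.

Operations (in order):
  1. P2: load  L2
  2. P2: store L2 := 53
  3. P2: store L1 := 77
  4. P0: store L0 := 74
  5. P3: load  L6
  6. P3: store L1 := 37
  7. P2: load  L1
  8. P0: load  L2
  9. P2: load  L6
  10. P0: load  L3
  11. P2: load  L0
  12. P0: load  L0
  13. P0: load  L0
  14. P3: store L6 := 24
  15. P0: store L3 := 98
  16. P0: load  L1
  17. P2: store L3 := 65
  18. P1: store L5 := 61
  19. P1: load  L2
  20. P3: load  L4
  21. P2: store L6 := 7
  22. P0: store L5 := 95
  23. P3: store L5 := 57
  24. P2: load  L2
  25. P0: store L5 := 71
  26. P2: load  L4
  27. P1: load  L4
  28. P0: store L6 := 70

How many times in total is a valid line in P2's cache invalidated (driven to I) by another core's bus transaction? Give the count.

step 1: P2: load  L2  ⟶  IISI  (L2)  txn=BusRd  M[L2]=10
step 2: P2: store L2 := 53  ⟶  IIMI  (L2)  txn=BusRdX  M[L2]=10
step 3: P2: store L1 := 77  ⟶  IIMI  (L1)  txn=BusRdX  M[L1]=30
step 4: P0: store L0 := 74  ⟶  MIII  (L0)  txn=BusRdX  M[L0]=10
step 5: P3: load  L6  ⟶  IIIS  (L6)  txn=BusRd  M[L6]=10
step 6: P3: store L1 := 37  ⟶  IIIM  (L1)  txn=BusRdX+Flush  M[L1]=77
step 7: P2: load  L1  ⟶  IISS  (L1)  txn=BusRd+Flush  M[L1]=37
step 8: P0: load  L2  ⟶  SISI  (L2)  txn=BusRd+Flush  M[L2]=53
step 9: P2: load  L6  ⟶  IISS  (L6)  txn=BusRd  M[L6]=10
step 10: P0: load  L3  ⟶  SIII  (L3)  txn=BusRd  M[L3]=80
step 11: P2: load  L0  ⟶  SISI  (L0)  txn=BusRd+Flush  M[L0]=74
step 12: P0: load  L0  ⟶  SISI  (L0)  txn=∅  M[L0]=74
step 13: P0: load  L0  ⟶  SISI  (L0)  txn=∅  M[L0]=74
step 14: P3: store L6 := 24  ⟶  IIIM  (L6)  txn=BusRdX  M[L6]=10
step 15: P0: store L3 := 98  ⟶  MIII  (L3)  txn=BusRdX  M[L3]=80
step 16: P0: load  L1  ⟶  SISS  (L1)  txn=BusRd  M[L1]=37
step 17: P2: store L3 := 65  ⟶  IIMI  (L3)  txn=BusRdX+Flush  M[L3]=98
step 18: P1: store L5 := 61  ⟶  IMII  (L5)  txn=BusRdX  M[L5]=20
step 19: P1: load  L2  ⟶  SSSI  (L2)  txn=BusRd  M[L2]=53
step 20: P3: load  L4  ⟶  IIIS  (L4)  txn=BusRd  M[L4]=50
step 21: P2: store L6 := 7  ⟶  IIMI  (L6)  txn=BusRdX+Flush  M[L6]=24
step 22: P0: store L5 := 95  ⟶  MIII  (L5)  txn=BusRdX+Flush  M[L5]=61
step 23: P3: store L5 := 57  ⟶  IIIM  (L5)  txn=BusRdX+Flush  M[L5]=95
step 24: P2: load  L2  ⟶  SSSI  (L2)  txn=∅  M[L2]=53
step 25: P0: store L5 := 71  ⟶  MIII  (L5)  txn=BusRdX+Flush  M[L5]=57
step 26: P2: load  L4  ⟶  IISS  (L4)  txn=BusRd  M[L4]=50
step 27: P1: load  L4  ⟶  ISSS  (L4)  txn=BusRd  M[L4]=50
step 28: P0: store L6 := 70  ⟶  MIII  (L6)  txn=BusRdX+Flush  M[L6]=7

invalidations = 3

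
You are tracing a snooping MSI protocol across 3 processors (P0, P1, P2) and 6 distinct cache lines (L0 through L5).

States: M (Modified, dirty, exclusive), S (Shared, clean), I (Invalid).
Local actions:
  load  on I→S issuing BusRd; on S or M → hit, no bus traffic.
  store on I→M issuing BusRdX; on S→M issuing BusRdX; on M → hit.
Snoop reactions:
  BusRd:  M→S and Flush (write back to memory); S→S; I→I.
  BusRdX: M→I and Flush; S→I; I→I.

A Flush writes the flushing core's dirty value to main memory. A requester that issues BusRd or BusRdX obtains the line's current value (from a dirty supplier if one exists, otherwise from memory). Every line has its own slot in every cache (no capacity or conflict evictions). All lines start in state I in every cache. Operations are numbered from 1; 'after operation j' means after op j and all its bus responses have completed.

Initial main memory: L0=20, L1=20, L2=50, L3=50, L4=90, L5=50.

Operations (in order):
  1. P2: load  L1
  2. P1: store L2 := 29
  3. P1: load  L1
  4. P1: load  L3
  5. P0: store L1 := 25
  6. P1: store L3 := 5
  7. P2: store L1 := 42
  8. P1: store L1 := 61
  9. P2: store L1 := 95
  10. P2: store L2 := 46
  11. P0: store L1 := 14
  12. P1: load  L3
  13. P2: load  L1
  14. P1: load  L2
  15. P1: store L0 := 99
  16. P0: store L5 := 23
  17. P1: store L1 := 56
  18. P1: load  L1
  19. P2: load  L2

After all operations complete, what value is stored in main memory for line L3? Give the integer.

step 1: P2: load  L1  ⟶  IIS  (L1)  txn=BusRd  M[L1]=20
step 2: P1: store L2 := 29  ⟶  IMI  (L2)  txn=BusRdX  M[L2]=50
step 3: P1: load  L1  ⟶  ISS  (L1)  txn=BusRd  M[L1]=20
step 4: P1: load  L3  ⟶  ISI  (L3)  txn=BusRd  M[L3]=50
step 5: P0: store L1 := 25  ⟶  MII  (L1)  txn=BusRdX  M[L1]=20
step 6: P1: store L3 := 5  ⟶  IMI  (L3)  txn=BusRdX  M[L3]=50
step 7: P2: store L1 := 42  ⟶  IIM  (L1)  txn=BusRdX+Flush  M[L1]=25
step 8: P1: store L1 := 61  ⟶  IMI  (L1)  txn=BusRdX+Flush  M[L1]=42
step 9: P2: store L1 := 95  ⟶  IIM  (L1)  txn=BusRdX+Flush  M[L1]=61
step 10: P2: store L2 := 46  ⟶  IIM  (L2)  txn=BusRdX+Flush  M[L2]=29
step 11: P0: store L1 := 14  ⟶  MII  (L1)  txn=BusRdX+Flush  M[L1]=95
step 12: P1: load  L3  ⟶  IMI  (L3)  txn=∅  M[L3]=50
step 13: P2: load  L1  ⟶  SIS  (L1)  txn=BusRd+Flush  M[L1]=14
step 14: P1: load  L2  ⟶  ISS  (L2)  txn=BusRd+Flush  M[L2]=46
step 15: P1: store L0 := 99  ⟶  IMI  (L0)  txn=BusRdX  M[L0]=20
step 16: P0: store L5 := 23  ⟶  MII  (L5)  txn=BusRdX  M[L5]=50
step 17: P1: store L1 := 56  ⟶  IMI  (L1)  txn=BusRdX  M[L1]=14
step 18: P1: load  L1  ⟶  IMI  (L1)  txn=∅  M[L1]=14
step 19: P2: load  L2  ⟶  ISS  (L2)  txn=∅  M[L2]=46

memory[L3] = 50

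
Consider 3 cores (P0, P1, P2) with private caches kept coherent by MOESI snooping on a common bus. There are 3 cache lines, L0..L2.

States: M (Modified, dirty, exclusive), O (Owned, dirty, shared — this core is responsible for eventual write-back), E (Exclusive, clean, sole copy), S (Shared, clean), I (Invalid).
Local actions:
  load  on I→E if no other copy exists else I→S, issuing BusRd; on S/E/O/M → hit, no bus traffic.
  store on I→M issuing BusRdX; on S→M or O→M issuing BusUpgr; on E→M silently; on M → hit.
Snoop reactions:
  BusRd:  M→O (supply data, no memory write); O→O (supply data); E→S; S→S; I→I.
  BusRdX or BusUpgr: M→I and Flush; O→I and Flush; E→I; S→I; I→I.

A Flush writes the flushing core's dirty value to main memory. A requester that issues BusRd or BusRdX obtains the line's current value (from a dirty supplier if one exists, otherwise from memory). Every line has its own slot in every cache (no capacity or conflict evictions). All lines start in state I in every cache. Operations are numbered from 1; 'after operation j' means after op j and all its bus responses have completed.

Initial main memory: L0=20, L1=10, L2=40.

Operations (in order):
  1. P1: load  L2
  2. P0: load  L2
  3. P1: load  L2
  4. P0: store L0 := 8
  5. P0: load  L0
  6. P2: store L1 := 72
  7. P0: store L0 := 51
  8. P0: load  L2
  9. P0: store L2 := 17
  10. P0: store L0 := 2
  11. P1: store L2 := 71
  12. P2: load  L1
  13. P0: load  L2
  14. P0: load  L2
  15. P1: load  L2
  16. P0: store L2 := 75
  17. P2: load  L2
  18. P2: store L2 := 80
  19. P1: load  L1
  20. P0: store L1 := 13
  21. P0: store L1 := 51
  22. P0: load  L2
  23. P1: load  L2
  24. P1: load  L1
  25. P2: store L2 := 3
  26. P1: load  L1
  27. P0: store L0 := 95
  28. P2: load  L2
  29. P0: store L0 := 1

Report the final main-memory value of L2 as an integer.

memory[L2] = 75

  op1 P1: load  L2 → I/E/I on L2; bus BusRd; mem=40
  op2 P0: load  L2 → S/S/I on L2; bus BusRd; mem=40
  op3 P1: load  L2 → S/S/I on L2; bus (none); mem=40
  op4 P0: store L0 := 8 → M/I/I on L0; bus BusRdX; mem=20
  op5 P0: load  L0 → M/I/I on L0; bus (none); mem=20
  op6 P2: store L1 := 72 → I/I/M on L1; bus BusRdX; mem=10
  op7 P0: store L0 := 51 → M/I/I on L0; bus (none); mem=20
  op8 P0: load  L2 → S/S/I on L2; bus (none); mem=40
  op9 P0: store L2 := 17 → M/I/I on L2; bus BusUpgr; mem=40
  op10 P0: store L0 := 2 → M/I/I on L0; bus (none); mem=20
  op11 P1: store L2 := 71 → I/M/I on L2; bus BusRdX Flush; mem=17
  op12 P2: load  L1 → I/I/M on L1; bus (none); mem=10
  op13 P0: load  L2 → S/O/I on L2; bus BusRd; mem=17
  op14 P0: load  L2 → S/O/I on L2; bus (none); mem=17
  op15 P1: load  L2 → S/O/I on L2; bus (none); mem=17
  op16 P0: store L2 := 75 → M/I/I on L2; bus BusUpgr Flush; mem=71
  op17 P2: load  L2 → O/I/S on L2; bus BusRd; mem=71
  op18 P2: store L2 := 80 → I/I/M on L2; bus BusUpgr Flush; mem=75
  op19 P1: load  L1 → I/S/O on L1; bus BusRd; mem=10
  op20 P0: store L1 := 13 → M/I/I on L1; bus BusRdX Flush; mem=72
  op21 P0: store L1 := 51 → M/I/I on L1; bus (none); mem=72
  op22 P0: load  L2 → S/I/O on L2; bus BusRd; mem=75
  op23 P1: load  L2 → S/S/O on L2; bus BusRd; mem=75
  op24 P1: load  L1 → O/S/I on L1; bus BusRd; mem=72
  op25 P2: store L2 := 3 → I/I/M on L2; bus BusUpgr; mem=75
  op26 P1: load  L1 → O/S/I on L1; bus (none); mem=72
  op27 P0: store L0 := 95 → M/I/I on L0; bus (none); mem=20
  op28 P2: load  L2 → I/I/M on L2; bus (none); mem=75
  op29 P0: store L0 := 1 → M/I/I on L0; bus (none); mem=20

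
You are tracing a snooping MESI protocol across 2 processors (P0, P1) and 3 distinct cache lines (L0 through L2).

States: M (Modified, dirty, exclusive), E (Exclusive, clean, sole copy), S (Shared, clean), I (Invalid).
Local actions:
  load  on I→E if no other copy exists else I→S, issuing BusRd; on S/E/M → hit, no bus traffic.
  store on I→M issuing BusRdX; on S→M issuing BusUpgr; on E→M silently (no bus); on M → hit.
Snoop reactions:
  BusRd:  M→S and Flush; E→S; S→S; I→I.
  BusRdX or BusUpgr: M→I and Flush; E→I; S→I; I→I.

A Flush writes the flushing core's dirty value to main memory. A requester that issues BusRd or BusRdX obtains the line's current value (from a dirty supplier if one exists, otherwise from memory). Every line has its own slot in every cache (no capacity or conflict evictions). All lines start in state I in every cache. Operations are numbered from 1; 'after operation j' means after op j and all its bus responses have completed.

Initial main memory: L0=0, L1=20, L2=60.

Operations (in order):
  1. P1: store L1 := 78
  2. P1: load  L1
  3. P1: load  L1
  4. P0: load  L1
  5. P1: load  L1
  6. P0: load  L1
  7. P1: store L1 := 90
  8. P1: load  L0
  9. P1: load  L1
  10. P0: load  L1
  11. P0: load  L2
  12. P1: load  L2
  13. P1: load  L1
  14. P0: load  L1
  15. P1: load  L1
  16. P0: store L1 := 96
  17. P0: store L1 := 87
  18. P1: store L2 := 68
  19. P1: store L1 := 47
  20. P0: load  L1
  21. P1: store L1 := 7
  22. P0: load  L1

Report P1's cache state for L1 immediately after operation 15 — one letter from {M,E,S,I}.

[1] P1: store L1 := 78 | P0:I, P1:M(78) | bus: BusRdX
[2] P1: load  L1 | P0:I, P1:M(78) | bus: none
[3] P1: load  L1 | P0:I, P1:M(78) | bus: none
[4] P0: load  L1 | P0:S(78), P1:S(78) | bus: BusRd,Flush
[5] P1: load  L1 | P0:S(78), P1:S(78) | bus: none
[6] P0: load  L1 | P0:S(78), P1:S(78) | bus: none
[7] P1: store L1 := 90 | P0:I, P1:M(90) | bus: BusUpgr
[8] P1: load  L0 | P0:I, P1:E(0) | bus: BusRd
[9] P1: load  L1 | P0:I, P1:M(90) | bus: none
[10] P0: load  L1 | P0:S(90), P1:S(90) | bus: BusRd,Flush
[11] P0: load  L2 | P0:E(60), P1:I | bus: BusRd
[12] P1: load  L2 | P0:S(60), P1:S(60) | bus: BusRd
[13] P1: load  L1 | P0:S(90), P1:S(90) | bus: none
[14] P0: load  L1 | P0:S(90), P1:S(90) | bus: none
[15] P1: load  L1 | P0:S(90), P1:S(90) | bus: none
[16] P0: store L1 := 96 | P0:M(96), P1:I | bus: BusUpgr
[17] P0: store L1 := 87 | P0:M(87), P1:I | bus: none
[18] P1: store L2 := 68 | P0:I, P1:M(68) | bus: BusUpgr
[19] P1: store L1 := 47 | P0:I, P1:M(47) | bus: BusRdX,Flush
[20] P0: load  L1 | P0:S(47), P1:S(47) | bus: BusRd,Flush
[21] P1: store L1 := 7 | P0:I, P1:M(7) | bus: BusUpgr
[22] P0: load  L1 | P0:S(7), P1:S(7) | bus: BusRd,Flush

state = S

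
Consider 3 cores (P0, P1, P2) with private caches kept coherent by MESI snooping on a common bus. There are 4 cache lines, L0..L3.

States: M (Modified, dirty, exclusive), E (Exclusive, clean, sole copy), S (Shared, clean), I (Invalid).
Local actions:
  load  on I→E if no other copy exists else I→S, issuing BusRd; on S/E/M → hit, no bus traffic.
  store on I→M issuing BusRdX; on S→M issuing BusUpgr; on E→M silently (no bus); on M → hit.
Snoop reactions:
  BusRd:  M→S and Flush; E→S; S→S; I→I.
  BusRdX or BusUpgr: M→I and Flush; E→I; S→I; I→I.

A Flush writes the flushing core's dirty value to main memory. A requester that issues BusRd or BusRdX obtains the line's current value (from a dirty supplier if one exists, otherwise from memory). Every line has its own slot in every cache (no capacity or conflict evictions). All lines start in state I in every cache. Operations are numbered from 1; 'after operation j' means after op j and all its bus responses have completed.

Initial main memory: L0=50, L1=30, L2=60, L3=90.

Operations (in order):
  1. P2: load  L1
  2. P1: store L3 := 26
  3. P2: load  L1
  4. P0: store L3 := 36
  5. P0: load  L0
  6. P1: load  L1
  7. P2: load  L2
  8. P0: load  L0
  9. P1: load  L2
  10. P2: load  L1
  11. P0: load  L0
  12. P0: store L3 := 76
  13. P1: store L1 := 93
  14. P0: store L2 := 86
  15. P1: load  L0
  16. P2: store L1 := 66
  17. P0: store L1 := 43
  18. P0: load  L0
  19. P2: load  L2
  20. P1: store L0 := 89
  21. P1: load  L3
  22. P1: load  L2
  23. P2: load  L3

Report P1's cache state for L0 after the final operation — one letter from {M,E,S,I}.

state = M

  op1 P2: load  L1 → I/I/E on L1; bus BusRd; mem=30
  op2 P1: store L3 := 26 → I/M/I on L3; bus BusRdX; mem=90
  op3 P2: load  L1 → I/I/E on L1; bus (none); mem=30
  op4 P0: store L3 := 36 → M/I/I on L3; bus BusRdX Flush; mem=26
  op5 P0: load  L0 → E/I/I on L0; bus BusRd; mem=50
  op6 P1: load  L1 → I/S/S on L1; bus BusRd; mem=30
  op7 P2: load  L2 → I/I/E on L2; bus BusRd; mem=60
  op8 P0: load  L0 → E/I/I on L0; bus (none); mem=50
  op9 P1: load  L2 → I/S/S on L2; bus BusRd; mem=60
  op10 P2: load  L1 → I/S/S on L1; bus (none); mem=30
  op11 P0: load  L0 → E/I/I on L0; bus (none); mem=50
  op12 P0: store L3 := 76 → M/I/I on L3; bus (none); mem=26
  op13 P1: store L1 := 93 → I/M/I on L1; bus BusUpgr; mem=30
  op14 P0: store L2 := 86 → M/I/I on L2; bus BusRdX; mem=60
  op15 P1: load  L0 → S/S/I on L0; bus BusRd; mem=50
  op16 P2: store L1 := 66 → I/I/M on L1; bus BusRdX Flush; mem=93
  op17 P0: store L1 := 43 → M/I/I on L1; bus BusRdX Flush; mem=66
  op18 P0: load  L0 → S/S/I on L0; bus (none); mem=50
  op19 P2: load  L2 → S/I/S on L2; bus BusRd Flush; mem=86
  op20 P1: store L0 := 89 → I/M/I on L0; bus BusUpgr; mem=50
  op21 P1: load  L3 → S/S/I on L3; bus BusRd Flush; mem=76
  op22 P1: load  L2 → S/S/S on L2; bus BusRd; mem=86
  op23 P2: load  L3 → S/S/S on L3; bus BusRd; mem=76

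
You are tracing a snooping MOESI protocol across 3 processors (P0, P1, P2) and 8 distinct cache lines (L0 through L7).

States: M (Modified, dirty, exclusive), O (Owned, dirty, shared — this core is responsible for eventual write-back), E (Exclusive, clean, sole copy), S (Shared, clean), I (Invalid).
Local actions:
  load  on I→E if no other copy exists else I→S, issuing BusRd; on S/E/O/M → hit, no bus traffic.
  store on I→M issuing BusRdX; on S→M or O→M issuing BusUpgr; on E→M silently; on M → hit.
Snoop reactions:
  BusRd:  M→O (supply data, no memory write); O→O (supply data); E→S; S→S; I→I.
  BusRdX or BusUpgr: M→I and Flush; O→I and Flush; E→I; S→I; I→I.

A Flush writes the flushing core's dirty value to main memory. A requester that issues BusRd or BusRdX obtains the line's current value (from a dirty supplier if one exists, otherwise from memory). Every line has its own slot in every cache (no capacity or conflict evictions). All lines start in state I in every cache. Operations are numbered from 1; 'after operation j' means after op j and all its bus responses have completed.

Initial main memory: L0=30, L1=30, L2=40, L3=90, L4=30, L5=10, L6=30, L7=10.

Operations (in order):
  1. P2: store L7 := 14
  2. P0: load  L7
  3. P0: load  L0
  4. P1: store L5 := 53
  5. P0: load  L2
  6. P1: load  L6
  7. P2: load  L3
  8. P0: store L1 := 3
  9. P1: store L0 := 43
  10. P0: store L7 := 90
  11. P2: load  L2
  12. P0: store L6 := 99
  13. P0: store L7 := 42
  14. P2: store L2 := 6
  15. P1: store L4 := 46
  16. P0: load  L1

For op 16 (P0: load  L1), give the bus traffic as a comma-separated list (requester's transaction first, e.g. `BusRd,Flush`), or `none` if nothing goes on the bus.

  op1 P2: store L7 := 14 → I/I/M on L7; bus BusRdX; mem=10
  op2 P0: load  L7 → S/I/O on L7; bus BusRd; mem=10
  op3 P0: load  L0 → E/I/I on L0; bus BusRd; mem=30
  op4 P1: store L5 := 53 → I/M/I on L5; bus BusRdX; mem=10
  op5 P0: load  L2 → E/I/I on L2; bus BusRd; mem=40
  op6 P1: load  L6 → I/E/I on L6; bus BusRd; mem=30
  op7 P2: load  L3 → I/I/E on L3; bus BusRd; mem=90
  op8 P0: store L1 := 3 → M/I/I on L1; bus BusRdX; mem=30
  op9 P1: store L0 := 43 → I/M/I on L0; bus BusRdX; mem=30
  op10 P0: store L7 := 90 → M/I/I on L7; bus BusUpgr Flush; mem=14
  op11 P2: load  L2 → S/I/S on L2; bus BusRd; mem=40
  op12 P0: store L6 := 99 → M/I/I on L6; bus BusRdX; mem=30
  op13 P0: store L7 := 42 → M/I/I on L7; bus (none); mem=14
  op14 P2: store L2 := 6 → I/I/M on L2; bus BusUpgr; mem=40
  op15 P1: store L4 := 46 → I/M/I on L4; bus BusRdX; mem=30
  op16 P0: load  L1 → M/I/I on L1; bus (none); mem=30

bus = none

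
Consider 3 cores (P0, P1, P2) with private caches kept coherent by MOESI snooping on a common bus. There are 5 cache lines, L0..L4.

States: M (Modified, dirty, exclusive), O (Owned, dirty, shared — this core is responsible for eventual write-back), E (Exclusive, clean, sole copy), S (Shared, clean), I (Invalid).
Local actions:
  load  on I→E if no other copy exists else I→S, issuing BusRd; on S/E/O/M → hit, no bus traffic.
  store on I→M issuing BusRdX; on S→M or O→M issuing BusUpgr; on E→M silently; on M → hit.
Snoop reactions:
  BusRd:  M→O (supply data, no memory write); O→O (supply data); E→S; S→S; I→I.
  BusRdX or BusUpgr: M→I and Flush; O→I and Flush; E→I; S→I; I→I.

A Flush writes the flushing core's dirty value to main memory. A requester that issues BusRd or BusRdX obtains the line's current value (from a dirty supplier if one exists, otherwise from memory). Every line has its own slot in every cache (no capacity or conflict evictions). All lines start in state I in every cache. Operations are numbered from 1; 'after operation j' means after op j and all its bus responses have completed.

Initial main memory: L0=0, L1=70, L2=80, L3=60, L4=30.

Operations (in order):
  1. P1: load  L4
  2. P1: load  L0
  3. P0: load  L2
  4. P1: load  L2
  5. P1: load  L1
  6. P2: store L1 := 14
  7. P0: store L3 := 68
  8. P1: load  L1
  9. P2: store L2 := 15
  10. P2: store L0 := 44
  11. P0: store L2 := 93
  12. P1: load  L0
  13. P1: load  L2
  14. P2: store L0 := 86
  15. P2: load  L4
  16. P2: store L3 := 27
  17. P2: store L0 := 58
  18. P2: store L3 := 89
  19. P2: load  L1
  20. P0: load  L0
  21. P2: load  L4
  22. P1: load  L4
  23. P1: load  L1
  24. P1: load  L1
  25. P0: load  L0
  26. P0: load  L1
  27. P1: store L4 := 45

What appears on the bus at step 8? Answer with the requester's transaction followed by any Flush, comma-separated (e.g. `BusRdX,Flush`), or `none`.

step 1: P1: load  L4  ⟶  IEI  (L4)  txn=BusRd  M[L4]=30
step 2: P1: load  L0  ⟶  IEI  (L0)  txn=BusRd  M[L0]=0
step 3: P0: load  L2  ⟶  EII  (L2)  txn=BusRd  M[L2]=80
step 4: P1: load  L2  ⟶  SSI  (L2)  txn=BusRd  M[L2]=80
step 5: P1: load  L1  ⟶  IEI  (L1)  txn=BusRd  M[L1]=70
step 6: P2: store L1 := 14  ⟶  IIM  (L1)  txn=BusRdX  M[L1]=70
step 7: P0: store L3 := 68  ⟶  MII  (L3)  txn=BusRdX  M[L3]=60
step 8: P1: load  L1  ⟶  ISO  (L1)  txn=BusRd  M[L1]=70
step 9: P2: store L2 := 15  ⟶  IIM  (L2)  txn=BusRdX  M[L2]=80
step 10: P2: store L0 := 44  ⟶  IIM  (L0)  txn=BusRdX  M[L0]=0
step 11: P0: store L2 := 93  ⟶  MII  (L2)  txn=BusRdX+Flush  M[L2]=15
step 12: P1: load  L0  ⟶  ISO  (L0)  txn=BusRd  M[L0]=0
step 13: P1: load  L2  ⟶  OSI  (L2)  txn=BusRd  M[L2]=15
step 14: P2: store L0 := 86  ⟶  IIM  (L0)  txn=BusUpgr  M[L0]=0
step 15: P2: load  L4  ⟶  ISS  (L4)  txn=BusRd  M[L4]=30
step 16: P2: store L3 := 27  ⟶  IIM  (L3)  txn=BusRdX+Flush  M[L3]=68
step 17: P2: store L0 := 58  ⟶  IIM  (L0)  txn=∅  M[L0]=0
step 18: P2: store L3 := 89  ⟶  IIM  (L3)  txn=∅  M[L3]=68
step 19: P2: load  L1  ⟶  ISO  (L1)  txn=∅  M[L1]=70
step 20: P0: load  L0  ⟶  SIO  (L0)  txn=BusRd  M[L0]=0
step 21: P2: load  L4  ⟶  ISS  (L4)  txn=∅  M[L4]=30
step 22: P1: load  L4  ⟶  ISS  (L4)  txn=∅  M[L4]=30
step 23: P1: load  L1  ⟶  ISO  (L1)  txn=∅  M[L1]=70
step 24: P1: load  L1  ⟶  ISO  (L1)  txn=∅  M[L1]=70
step 25: P0: load  L0  ⟶  SIO  (L0)  txn=∅  M[L0]=0
step 26: P0: load  L1  ⟶  SSO  (L1)  txn=BusRd  M[L1]=70
step 27: P1: store L4 := 45  ⟶  IMI  (L4)  txn=BusUpgr  M[L4]=30

bus = BusRd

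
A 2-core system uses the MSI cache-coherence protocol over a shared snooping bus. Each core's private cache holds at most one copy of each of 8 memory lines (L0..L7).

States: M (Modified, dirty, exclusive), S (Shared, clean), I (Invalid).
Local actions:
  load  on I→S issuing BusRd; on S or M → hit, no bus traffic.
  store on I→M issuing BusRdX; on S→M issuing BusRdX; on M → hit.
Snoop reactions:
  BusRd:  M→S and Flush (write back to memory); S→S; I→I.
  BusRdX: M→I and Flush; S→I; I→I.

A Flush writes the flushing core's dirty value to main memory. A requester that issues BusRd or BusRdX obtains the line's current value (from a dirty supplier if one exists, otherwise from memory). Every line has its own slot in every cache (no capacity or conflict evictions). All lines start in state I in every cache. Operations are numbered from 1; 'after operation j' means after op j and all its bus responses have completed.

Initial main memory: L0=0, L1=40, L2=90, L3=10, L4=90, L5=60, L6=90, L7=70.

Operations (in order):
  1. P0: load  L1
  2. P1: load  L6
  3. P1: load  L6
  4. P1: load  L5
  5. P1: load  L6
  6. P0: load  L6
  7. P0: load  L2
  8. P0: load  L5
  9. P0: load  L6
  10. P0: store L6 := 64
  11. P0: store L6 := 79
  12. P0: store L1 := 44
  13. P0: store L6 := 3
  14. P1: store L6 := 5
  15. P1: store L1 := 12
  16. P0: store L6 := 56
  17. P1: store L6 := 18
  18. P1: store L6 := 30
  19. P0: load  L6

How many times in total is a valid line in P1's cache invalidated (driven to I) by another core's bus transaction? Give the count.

step 1: P0: load  L1  ⟶  SI  (L1)  txn=BusRd  M[L1]=40
step 2: P1: load  L6  ⟶  IS  (L6)  txn=BusRd  M[L6]=90
step 3: P1: load  L6  ⟶  IS  (L6)  txn=∅  M[L6]=90
step 4: P1: load  L5  ⟶  IS  (L5)  txn=BusRd  M[L5]=60
step 5: P1: load  L6  ⟶  IS  (L6)  txn=∅  M[L6]=90
step 6: P0: load  L6  ⟶  SS  (L6)  txn=BusRd  M[L6]=90
step 7: P0: load  L2  ⟶  SI  (L2)  txn=BusRd  M[L2]=90
step 8: P0: load  L5  ⟶  SS  (L5)  txn=BusRd  M[L5]=60
step 9: P0: load  L6  ⟶  SS  (L6)  txn=∅  M[L6]=90
step 10: P0: store L6 := 64  ⟶  MI  (L6)  txn=BusRdX  M[L6]=90
step 11: P0: store L6 := 79  ⟶  MI  (L6)  txn=∅  M[L6]=90
step 12: P0: store L1 := 44  ⟶  MI  (L1)  txn=BusRdX  M[L1]=40
step 13: P0: store L6 := 3  ⟶  MI  (L6)  txn=∅  M[L6]=90
step 14: P1: store L6 := 5  ⟶  IM  (L6)  txn=BusRdX+Flush  M[L6]=3
step 15: P1: store L1 := 12  ⟶  IM  (L1)  txn=BusRdX+Flush  M[L1]=44
step 16: P0: store L6 := 56  ⟶  MI  (L6)  txn=BusRdX+Flush  M[L6]=5
step 17: P1: store L6 := 18  ⟶  IM  (L6)  txn=BusRdX+Flush  M[L6]=56
step 18: P1: store L6 := 30  ⟶  IM  (L6)  txn=∅  M[L6]=56
step 19: P0: load  L6  ⟶  SS  (L6)  txn=BusRd+Flush  M[L6]=30

invalidations = 2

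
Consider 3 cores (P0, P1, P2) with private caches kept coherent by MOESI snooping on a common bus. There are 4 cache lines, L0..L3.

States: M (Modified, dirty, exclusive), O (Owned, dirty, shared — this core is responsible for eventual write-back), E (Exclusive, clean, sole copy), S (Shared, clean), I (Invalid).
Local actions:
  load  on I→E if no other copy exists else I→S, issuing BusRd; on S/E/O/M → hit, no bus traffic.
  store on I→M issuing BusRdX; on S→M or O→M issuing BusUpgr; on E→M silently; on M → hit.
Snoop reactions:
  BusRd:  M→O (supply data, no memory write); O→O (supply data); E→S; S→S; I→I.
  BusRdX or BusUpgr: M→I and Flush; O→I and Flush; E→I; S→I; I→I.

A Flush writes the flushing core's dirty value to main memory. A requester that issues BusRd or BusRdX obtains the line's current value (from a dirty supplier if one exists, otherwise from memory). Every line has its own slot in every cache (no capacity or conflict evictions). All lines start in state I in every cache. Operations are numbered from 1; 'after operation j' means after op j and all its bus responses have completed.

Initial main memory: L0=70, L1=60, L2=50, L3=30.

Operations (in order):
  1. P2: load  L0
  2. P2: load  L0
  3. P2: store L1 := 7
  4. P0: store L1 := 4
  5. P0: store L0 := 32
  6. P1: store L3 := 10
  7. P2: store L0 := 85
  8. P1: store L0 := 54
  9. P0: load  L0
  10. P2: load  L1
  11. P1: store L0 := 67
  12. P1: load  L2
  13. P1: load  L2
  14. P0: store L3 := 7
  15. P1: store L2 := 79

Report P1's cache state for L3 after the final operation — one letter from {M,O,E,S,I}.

state = I

  op1 P2: load  L0 → I/I/E on L0; bus BusRd; mem=70
  op2 P2: load  L0 → I/I/E on L0; bus (none); mem=70
  op3 P2: store L1 := 7 → I/I/M on L1; bus BusRdX; mem=60
  op4 P0: store L1 := 4 → M/I/I on L1; bus BusRdX Flush; mem=7
  op5 P0: store L0 := 32 → M/I/I on L0; bus BusRdX; mem=70
  op6 P1: store L3 := 10 → I/M/I on L3; bus BusRdX; mem=30
  op7 P2: store L0 := 85 → I/I/M on L0; bus BusRdX Flush; mem=32
  op8 P1: store L0 := 54 → I/M/I on L0; bus BusRdX Flush; mem=85
  op9 P0: load  L0 → S/O/I on L0; bus BusRd; mem=85
  op10 P2: load  L1 → O/I/S on L1; bus BusRd; mem=7
  op11 P1: store L0 := 67 → I/M/I on L0; bus BusUpgr; mem=85
  op12 P1: load  L2 → I/E/I on L2; bus BusRd; mem=50
  op13 P1: load  L2 → I/E/I on L2; bus (none); mem=50
  op14 P0: store L3 := 7 → M/I/I on L3; bus BusRdX Flush; mem=10
  op15 P1: store L2 := 79 → I/M/I on L2; bus (none); mem=50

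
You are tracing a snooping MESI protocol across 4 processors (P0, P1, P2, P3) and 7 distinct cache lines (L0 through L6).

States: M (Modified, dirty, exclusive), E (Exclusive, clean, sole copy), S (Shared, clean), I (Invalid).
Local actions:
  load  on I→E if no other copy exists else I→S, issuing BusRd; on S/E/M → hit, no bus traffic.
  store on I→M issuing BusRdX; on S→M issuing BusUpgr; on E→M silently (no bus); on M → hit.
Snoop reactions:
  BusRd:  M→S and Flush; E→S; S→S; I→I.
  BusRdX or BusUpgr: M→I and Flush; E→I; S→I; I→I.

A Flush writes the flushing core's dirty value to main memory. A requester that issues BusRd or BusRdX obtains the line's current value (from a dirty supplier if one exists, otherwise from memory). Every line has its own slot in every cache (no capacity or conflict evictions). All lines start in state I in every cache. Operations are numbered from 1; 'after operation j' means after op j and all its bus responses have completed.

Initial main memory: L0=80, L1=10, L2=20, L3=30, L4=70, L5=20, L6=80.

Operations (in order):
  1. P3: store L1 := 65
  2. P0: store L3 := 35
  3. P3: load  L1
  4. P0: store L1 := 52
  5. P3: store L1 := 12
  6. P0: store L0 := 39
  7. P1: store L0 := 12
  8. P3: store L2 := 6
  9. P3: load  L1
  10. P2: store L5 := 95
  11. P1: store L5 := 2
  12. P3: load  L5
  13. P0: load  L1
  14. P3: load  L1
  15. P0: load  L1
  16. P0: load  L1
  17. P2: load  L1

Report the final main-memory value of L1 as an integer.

memory[L1] = 12

1. P3: store L1 := 65  bus=[BusRdX]  L1: P0=I P1=I P2=I P3=M  mem[L1]=10
2. P0: store L3 := 35  bus=[BusRdX]  L3: P0=M P1=I P2=I P3=I  mem[L3]=30
3. P3: load  L1  bus=[-]  L1: P0=I P1=I P2=I P3=M  mem[L1]=10
4. P0: store L1 := 52  bus=[BusRdX,Flush]  L1: P0=M P1=I P2=I P3=I  mem[L1]=65
5. P3: store L1 := 12  bus=[BusRdX,Flush]  L1: P0=I P1=I P2=I P3=M  mem[L1]=52
6. P0: store L0 := 39  bus=[BusRdX]  L0: P0=M P1=I P2=I P3=I  mem[L0]=80
7. P1: store L0 := 12  bus=[BusRdX,Flush]  L0: P0=I P1=M P2=I P3=I  mem[L0]=39
8. P3: store L2 := 6  bus=[BusRdX]  L2: P0=I P1=I P2=I P3=M  mem[L2]=20
9. P3: load  L1  bus=[-]  L1: P0=I P1=I P2=I P3=M  mem[L1]=52
10. P2: store L5 := 95  bus=[BusRdX]  L5: P0=I P1=I P2=M P3=I  mem[L5]=20
11. P1: store L5 := 2  bus=[BusRdX,Flush]  L5: P0=I P1=M P2=I P3=I  mem[L5]=95
12. P3: load  L5  bus=[BusRd,Flush]  L5: P0=I P1=S P2=I P3=S  mem[L5]=2
13. P0: load  L1  bus=[BusRd,Flush]  L1: P0=S P1=I P2=I P3=S  mem[L1]=12
14. P3: load  L1  bus=[-]  L1: P0=S P1=I P2=I P3=S  mem[L1]=12
15. P0: load  L1  bus=[-]  L1: P0=S P1=I P2=I P3=S  mem[L1]=12
16. P0: load  L1  bus=[-]  L1: P0=S P1=I P2=I P3=S  mem[L1]=12
17. P2: load  L1  bus=[BusRd]  L1: P0=S P1=I P2=S P3=S  mem[L1]=12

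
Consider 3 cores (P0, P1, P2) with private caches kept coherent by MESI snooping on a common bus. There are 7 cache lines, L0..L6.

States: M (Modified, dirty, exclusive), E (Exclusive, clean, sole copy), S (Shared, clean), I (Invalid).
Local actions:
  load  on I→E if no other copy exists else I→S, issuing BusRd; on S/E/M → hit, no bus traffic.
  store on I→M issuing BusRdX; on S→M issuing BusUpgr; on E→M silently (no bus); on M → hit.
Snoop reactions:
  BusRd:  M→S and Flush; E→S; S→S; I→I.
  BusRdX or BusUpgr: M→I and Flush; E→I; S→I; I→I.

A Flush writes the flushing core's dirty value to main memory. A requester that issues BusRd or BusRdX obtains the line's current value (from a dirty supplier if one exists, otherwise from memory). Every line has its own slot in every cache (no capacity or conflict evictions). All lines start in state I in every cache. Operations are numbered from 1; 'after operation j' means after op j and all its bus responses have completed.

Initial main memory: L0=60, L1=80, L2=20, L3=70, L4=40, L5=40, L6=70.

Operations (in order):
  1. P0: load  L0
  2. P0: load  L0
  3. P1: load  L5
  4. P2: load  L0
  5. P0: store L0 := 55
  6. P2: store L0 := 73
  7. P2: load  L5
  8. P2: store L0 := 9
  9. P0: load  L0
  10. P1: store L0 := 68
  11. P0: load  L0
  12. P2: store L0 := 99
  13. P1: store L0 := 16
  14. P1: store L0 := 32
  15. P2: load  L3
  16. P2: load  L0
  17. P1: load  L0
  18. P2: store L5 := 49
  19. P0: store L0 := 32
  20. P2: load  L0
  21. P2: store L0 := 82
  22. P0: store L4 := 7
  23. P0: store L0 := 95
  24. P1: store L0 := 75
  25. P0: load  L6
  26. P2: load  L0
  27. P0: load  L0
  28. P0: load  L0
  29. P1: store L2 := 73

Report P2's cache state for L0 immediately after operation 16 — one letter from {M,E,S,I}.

state = S

step 1: P0: load  L0  ⟶  EII  (L0)  txn=BusRd  M[L0]=60
step 2: P0: load  L0  ⟶  EII  (L0)  txn=∅  M[L0]=60
step 3: P1: load  L5  ⟶  IEI  (L5)  txn=BusRd  M[L5]=40
step 4: P2: load  L0  ⟶  SIS  (L0)  txn=BusRd  M[L0]=60
step 5: P0: store L0 := 55  ⟶  MII  (L0)  txn=BusUpgr  M[L0]=60
step 6: P2: store L0 := 73  ⟶  IIM  (L0)  txn=BusRdX+Flush  M[L0]=55
step 7: P2: load  L5  ⟶  ISS  (L5)  txn=BusRd  M[L5]=40
step 8: P2: store L0 := 9  ⟶  IIM  (L0)  txn=∅  M[L0]=55
step 9: P0: load  L0  ⟶  SIS  (L0)  txn=BusRd+Flush  M[L0]=9
step 10: P1: store L0 := 68  ⟶  IMI  (L0)  txn=BusRdX  M[L0]=9
step 11: P0: load  L0  ⟶  SSI  (L0)  txn=BusRd+Flush  M[L0]=68
step 12: P2: store L0 := 99  ⟶  IIM  (L0)  txn=BusRdX  M[L0]=68
step 13: P1: store L0 := 16  ⟶  IMI  (L0)  txn=BusRdX+Flush  M[L0]=99
step 14: P1: store L0 := 32  ⟶  IMI  (L0)  txn=∅  M[L0]=99
step 15: P2: load  L3  ⟶  IIE  (L3)  txn=BusRd  M[L3]=70
step 16: P2: load  L0  ⟶  ISS  (L0)  txn=BusRd+Flush  M[L0]=32
step 17: P1: load  L0  ⟶  ISS  (L0)  txn=∅  M[L0]=32
step 18: P2: store L5 := 49  ⟶  IIM  (L5)  txn=BusUpgr  M[L5]=40
step 19: P0: store L0 := 32  ⟶  MII  (L0)  txn=BusRdX  M[L0]=32
step 20: P2: load  L0  ⟶  SIS  (L0)  txn=BusRd+Flush  M[L0]=32
step 21: P2: store L0 := 82  ⟶  IIM  (L0)  txn=BusUpgr  M[L0]=32
step 22: P0: store L4 := 7  ⟶  MII  (L4)  txn=BusRdX  M[L4]=40
step 23: P0: store L0 := 95  ⟶  MII  (L0)  txn=BusRdX+Flush  M[L0]=82
step 24: P1: store L0 := 75  ⟶  IMI  (L0)  txn=BusRdX+Flush  M[L0]=95
step 25: P0: load  L6  ⟶  EII  (L6)  txn=BusRd  M[L6]=70
step 26: P2: load  L0  ⟶  ISS  (L0)  txn=BusRd+Flush  M[L0]=75
step 27: P0: load  L0  ⟶  SSS  (L0)  txn=BusRd  M[L0]=75
step 28: P0: load  L0  ⟶  SSS  (L0)  txn=∅  M[L0]=75
step 29: P1: store L2 := 73  ⟶  IMI  (L2)  txn=BusRdX  M[L2]=20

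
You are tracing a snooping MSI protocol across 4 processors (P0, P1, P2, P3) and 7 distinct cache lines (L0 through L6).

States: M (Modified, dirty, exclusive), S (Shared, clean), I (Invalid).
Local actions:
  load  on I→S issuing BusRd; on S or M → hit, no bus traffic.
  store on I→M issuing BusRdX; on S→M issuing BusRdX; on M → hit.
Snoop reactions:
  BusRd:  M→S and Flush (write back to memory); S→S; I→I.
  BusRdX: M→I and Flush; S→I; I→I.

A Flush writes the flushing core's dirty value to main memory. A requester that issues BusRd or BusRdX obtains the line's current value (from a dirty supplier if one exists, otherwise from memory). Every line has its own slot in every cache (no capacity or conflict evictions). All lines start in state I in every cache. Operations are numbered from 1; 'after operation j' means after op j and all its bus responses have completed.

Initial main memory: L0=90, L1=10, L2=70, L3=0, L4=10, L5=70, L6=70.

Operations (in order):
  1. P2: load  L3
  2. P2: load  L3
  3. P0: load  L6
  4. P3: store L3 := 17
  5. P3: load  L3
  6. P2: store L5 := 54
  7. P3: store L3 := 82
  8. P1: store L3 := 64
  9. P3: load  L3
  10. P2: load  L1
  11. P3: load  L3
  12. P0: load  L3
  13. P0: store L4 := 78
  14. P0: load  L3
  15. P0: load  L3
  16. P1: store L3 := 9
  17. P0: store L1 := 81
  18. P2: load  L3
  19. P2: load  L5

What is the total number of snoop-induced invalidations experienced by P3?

1. P2: load  L3  bus=[BusRd]  L3: P0=I P1=I P2=S P3=I  mem[L3]=0
2. P2: load  L3  bus=[-]  L3: P0=I P1=I P2=S P3=I  mem[L3]=0
3. P0: load  L6  bus=[BusRd]  L6: P0=S P1=I P2=I P3=I  mem[L6]=70
4. P3: store L3 := 17  bus=[BusRdX]  L3: P0=I P1=I P2=I P3=M  mem[L3]=0
5. P3: load  L3  bus=[-]  L3: P0=I P1=I P2=I P3=M  mem[L3]=0
6. P2: store L5 := 54  bus=[BusRdX]  L5: P0=I P1=I P2=M P3=I  mem[L5]=70
7. P3: store L3 := 82  bus=[-]  L3: P0=I P1=I P2=I P3=M  mem[L3]=0
8. P1: store L3 := 64  bus=[BusRdX,Flush]  L3: P0=I P1=M P2=I P3=I  mem[L3]=82
9. P3: load  L3  bus=[BusRd,Flush]  L3: P0=I P1=S P2=I P3=S  mem[L3]=64
10. P2: load  L1  bus=[BusRd]  L1: P0=I P1=I P2=S P3=I  mem[L1]=10
11. P3: load  L3  bus=[-]  L3: P0=I P1=S P2=I P3=S  mem[L3]=64
12. P0: load  L3  bus=[BusRd]  L3: P0=S P1=S P2=I P3=S  mem[L3]=64
13. P0: store L4 := 78  bus=[BusRdX]  L4: P0=M P1=I P2=I P3=I  mem[L4]=10
14. P0: load  L3  bus=[-]  L3: P0=S P1=S P2=I P3=S  mem[L3]=64
15. P0: load  L3  bus=[-]  L3: P0=S P1=S P2=I P3=S  mem[L3]=64
16. P1: store L3 := 9  bus=[BusRdX]  L3: P0=I P1=M P2=I P3=I  mem[L3]=64
17. P0: store L1 := 81  bus=[BusRdX]  L1: P0=M P1=I P2=I P3=I  mem[L1]=10
18. P2: load  L3  bus=[BusRd,Flush]  L3: P0=I P1=S P2=S P3=I  mem[L3]=9
19. P2: load  L5  bus=[-]  L5: P0=I P1=I P2=M P3=I  mem[L5]=70

invalidations = 2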